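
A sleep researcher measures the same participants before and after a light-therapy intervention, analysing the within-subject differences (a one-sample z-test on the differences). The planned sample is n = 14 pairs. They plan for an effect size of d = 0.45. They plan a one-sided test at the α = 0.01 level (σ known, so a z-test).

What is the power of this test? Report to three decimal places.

Noncentrality parameter: δ = d·√n = 0.45 × √14 = 1.6837
One-sided α = 0.01 → critical value z_{0.01} = 2.326.
Power = Φ(δ − 2.326) = Φ(-0.643) = 0.2602.

Power ≈ 0.260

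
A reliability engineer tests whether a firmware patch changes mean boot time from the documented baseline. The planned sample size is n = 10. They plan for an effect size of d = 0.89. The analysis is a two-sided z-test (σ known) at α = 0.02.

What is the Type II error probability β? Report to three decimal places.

Noncentrality parameter: δ = d·√n = 0.89 × √10 = 2.8144
Two-sided α = 0.02 → critical value z_{0.01} = 2.326.
Power = Φ(δ − 2.326) + Φ(−δ − 2.326) = Φ(0.488) + Φ(-5.141) = 0.6873 + 0.0000 = 0.6873.
Type II error: β = 1 − power = 1 − 0.6873 = 0.3127.

β ≈ 0.313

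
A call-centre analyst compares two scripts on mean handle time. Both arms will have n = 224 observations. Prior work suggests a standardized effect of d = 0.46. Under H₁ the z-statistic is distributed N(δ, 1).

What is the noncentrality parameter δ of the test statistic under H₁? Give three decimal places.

δ = d·√(n/2) = 0.46 × √(224/2) = 4.8682

δ ≈ 4.868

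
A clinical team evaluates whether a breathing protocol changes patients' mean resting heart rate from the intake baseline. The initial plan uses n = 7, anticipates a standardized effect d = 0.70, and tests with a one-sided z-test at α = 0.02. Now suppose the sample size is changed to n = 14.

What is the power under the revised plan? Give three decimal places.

With n = 14: δ = d·√n = 0.70 × √14 = 2.6192. Critical value z_{0.02} = 2.054.
Revised power = Φ(δ − 2.054) = Φ(0.565) = 0.7141.

Power ≈ 0.714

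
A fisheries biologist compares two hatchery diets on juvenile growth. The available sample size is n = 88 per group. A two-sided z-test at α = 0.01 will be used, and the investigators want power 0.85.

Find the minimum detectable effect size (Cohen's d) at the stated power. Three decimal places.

d ≈ 0.545

Need Φ(δ − 2.576) = 0.85, so δ = 2.576 + 1.036 = 3.612.
(Lower-tail contribution to power is negligible for δ > 0.)
δ = d·√(n/2) ⇒ d = δ/√(n/2) = 3.612/√(88/2) = 0.5446.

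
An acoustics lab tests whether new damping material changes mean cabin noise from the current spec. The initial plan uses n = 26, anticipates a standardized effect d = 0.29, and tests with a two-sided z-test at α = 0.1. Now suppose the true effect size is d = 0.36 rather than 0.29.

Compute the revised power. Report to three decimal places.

With d = 0.36: δ = d·√n = 0.36 × √26 = 1.8356. Critical value z_{0.05} = 1.645.
Revised power = Φ(δ − 1.645) + Φ(−δ − 1.645) = Φ(0.191) + Φ(-3.481) = 0.5757 + 0.0003 = 0.5759.

Power ≈ 0.576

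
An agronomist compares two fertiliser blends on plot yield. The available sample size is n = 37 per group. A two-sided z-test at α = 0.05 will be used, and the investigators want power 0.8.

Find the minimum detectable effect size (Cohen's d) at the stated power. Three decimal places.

d ≈ 0.651

Need Φ(δ − 1.960) = 0.8, so δ = 1.960 + 0.842 = 2.802.
(The second rejection-region term Φ(−δ − z_{α/2}) is negligible and dropped.)
δ = d·√(n/2) ⇒ d = δ/√(n/2) = 2.802/√(37/2) = 0.6514.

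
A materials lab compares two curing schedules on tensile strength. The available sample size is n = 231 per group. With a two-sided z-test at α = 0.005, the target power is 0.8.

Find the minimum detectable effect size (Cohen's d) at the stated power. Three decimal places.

d ≈ 0.340

Need Φ(δ − 2.807) = 0.8, so δ = 2.807 + 0.842 = 3.649.
(Lower-tail contribution to power is negligible for δ > 0.)
δ = d·√(n/2) ⇒ d = δ/√(n/2) = 3.649/√(231/2) = 0.3395.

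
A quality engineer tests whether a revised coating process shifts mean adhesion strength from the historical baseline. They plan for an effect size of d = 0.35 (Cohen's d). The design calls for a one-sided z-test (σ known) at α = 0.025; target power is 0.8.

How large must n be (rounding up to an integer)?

For power 0.8 need Φ(δ − z_{0.025}) = 0.8, so δ = z_{0.025} + z_{0.20} = 1.960 + 0.842 = 2.802.
δ = d·√n ⇒ n = (δ/d)² = (2.802 / 0.35)² = 64.07.
Rounding up, n = 65.

n = 65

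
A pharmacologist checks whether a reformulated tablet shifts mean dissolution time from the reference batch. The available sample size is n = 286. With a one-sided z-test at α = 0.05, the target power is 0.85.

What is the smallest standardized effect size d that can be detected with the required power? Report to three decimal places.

d ≈ 0.159

Need Φ(δ − 1.645) = 0.85, so δ = 1.645 + 1.036 = 2.681.
δ = d·√n ⇒ d = δ/√n = 2.681/√286 = 0.1585.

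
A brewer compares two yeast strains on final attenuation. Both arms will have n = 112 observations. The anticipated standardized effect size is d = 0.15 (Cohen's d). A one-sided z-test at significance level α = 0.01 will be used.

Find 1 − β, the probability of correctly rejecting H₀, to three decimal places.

Noncentrality parameter: δ = d·√(n/2) = 0.15 × √(112/2) = 1.1225
Critical value for a one-sided test at α = 0.01: z_α = 2.326.
Power = Φ(δ − 2.326) = Φ(-1.204) = 0.1143.

Power ≈ 0.114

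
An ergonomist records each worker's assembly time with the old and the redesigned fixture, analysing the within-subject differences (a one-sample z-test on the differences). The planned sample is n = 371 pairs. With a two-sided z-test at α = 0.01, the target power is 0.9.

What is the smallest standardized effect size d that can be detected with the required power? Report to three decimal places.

Required noncentrality: δ = z_{0.005} + z_{0.10} = 2.576 + 1.282 = 3.857.
(Lower-tail contribution to power is negligible for δ > 0.)
δ = d·√n ⇒ d = δ/√n = 3.857/√371 = 0.2003.

d ≈ 0.200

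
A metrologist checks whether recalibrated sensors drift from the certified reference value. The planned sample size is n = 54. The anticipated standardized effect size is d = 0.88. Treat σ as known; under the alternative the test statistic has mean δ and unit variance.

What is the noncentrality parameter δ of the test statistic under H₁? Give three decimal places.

δ ≈ 6.467

The noncentrality parameter scales effect size by the design's sample-size factor: δ = d·√n = 0.88 × √54 = 6.4667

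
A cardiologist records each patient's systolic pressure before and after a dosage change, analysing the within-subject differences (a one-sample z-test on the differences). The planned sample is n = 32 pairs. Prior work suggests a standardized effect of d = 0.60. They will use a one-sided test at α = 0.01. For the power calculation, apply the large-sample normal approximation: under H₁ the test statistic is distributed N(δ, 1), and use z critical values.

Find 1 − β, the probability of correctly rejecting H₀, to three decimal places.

Power ≈ 0.857

Noncentrality parameter: δ = d·√n = 0.60 × √32 = 3.3941
Critical value for a one-sided test at α = 0.01: z_α = 2.326.
Power = P(Z > 2.326 − δ) = Φ(1.068) = 0.8572.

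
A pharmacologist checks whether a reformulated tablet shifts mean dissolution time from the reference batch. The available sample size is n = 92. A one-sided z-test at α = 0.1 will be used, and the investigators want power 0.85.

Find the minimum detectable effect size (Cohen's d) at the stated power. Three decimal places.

Need Φ(δ − 1.282) = 0.85, so δ = 1.282 + 1.036 = 2.318.
δ = d·√n ⇒ d = δ/√n = 2.318/√92 = 0.2417.

d ≈ 0.242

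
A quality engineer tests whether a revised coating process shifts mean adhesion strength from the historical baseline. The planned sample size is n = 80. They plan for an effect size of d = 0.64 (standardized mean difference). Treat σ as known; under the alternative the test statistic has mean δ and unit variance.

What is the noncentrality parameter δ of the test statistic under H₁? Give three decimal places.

δ = d·√n = 0.64 × √80 = 5.7243

δ ≈ 5.724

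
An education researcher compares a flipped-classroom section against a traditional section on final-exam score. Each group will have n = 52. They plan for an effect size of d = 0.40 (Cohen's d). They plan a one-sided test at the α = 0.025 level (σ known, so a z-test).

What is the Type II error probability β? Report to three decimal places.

β ≈ 0.468

Noncentrality parameter: δ = d·√(n/2) = 0.40 × √(52/2) = 2.0396
Critical value for a one-sided test at α = 0.025: z_α = 1.960.
Power = Φ(δ − 1.960) = Φ(0.080) = 0.5317.
Type II error: β = 1 − power = 1 − 0.5317 = 0.4683.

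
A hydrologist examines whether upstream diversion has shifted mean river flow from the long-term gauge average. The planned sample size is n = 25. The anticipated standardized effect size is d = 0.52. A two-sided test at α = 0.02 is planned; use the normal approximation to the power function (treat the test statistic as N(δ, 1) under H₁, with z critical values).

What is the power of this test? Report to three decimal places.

Power ≈ 0.608

Noncentrality parameter: δ = d·√n = 0.52 × √25 = 2.6000
Two-sided α = 0.02 → critical value z_{0.01} = 2.326.
Power = Φ(δ − 2.326) + Φ(−δ − 2.326) = Φ(0.274) + Φ(-4.926) = 0.6078 + 0.0000 = 0.6078.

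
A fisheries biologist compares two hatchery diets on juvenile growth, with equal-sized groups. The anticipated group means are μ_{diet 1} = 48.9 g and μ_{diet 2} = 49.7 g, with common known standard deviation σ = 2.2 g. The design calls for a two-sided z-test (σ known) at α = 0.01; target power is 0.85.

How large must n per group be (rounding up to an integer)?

Standardized effect: d = |μ_{diet 1} − μ_{diet 2}| / σ = |48.9 − 49.7| / 2.2 = 0.3636
For power 0.85 need Φ(δ − z_{0.005}) = 0.85, so δ = z_{0.005} + z_{0.15} = 2.576 + 1.036 = 3.612.
(The Φ(−δ − z_{α/2}) term is vanishingly small for δ > 0 and is dropped in the standard sample-size formula.)
δ = d·√(n/2) ⇒ n = 2(δ/d)² = 2 × (3.612 / 0.3636)² = 197.36.
Round up to the next whole unit.

n = 198 per group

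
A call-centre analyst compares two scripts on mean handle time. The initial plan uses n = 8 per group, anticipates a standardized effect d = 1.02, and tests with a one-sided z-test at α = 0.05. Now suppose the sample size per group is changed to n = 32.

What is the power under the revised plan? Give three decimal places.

With n = 32 per group: δ = d·√(n/2) = 1.02 × √(32/2) = 4.0800. Critical value z_{0.05} = 1.645.
Revised power = Φ(δ − 1.645) = Φ(2.435) = 0.9926.

Power ≈ 0.993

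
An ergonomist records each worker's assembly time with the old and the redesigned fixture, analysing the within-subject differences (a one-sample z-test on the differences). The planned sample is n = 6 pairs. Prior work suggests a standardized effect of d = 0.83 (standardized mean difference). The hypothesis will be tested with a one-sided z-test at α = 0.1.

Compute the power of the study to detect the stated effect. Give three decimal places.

Power ≈ 0.774

Noncentrality parameter: δ = d·√n = 0.83 × √6 = 2.0331
One-sided α = 0.1 → critical value z_{0.1} = 1.282.
Power = Φ(δ − 1.282) = Φ(0.752) = 0.7738.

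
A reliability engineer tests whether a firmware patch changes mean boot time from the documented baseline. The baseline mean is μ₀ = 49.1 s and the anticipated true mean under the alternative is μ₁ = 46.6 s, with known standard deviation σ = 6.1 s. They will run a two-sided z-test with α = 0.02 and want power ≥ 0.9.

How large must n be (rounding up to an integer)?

n = 78

Standardized effect: d = |μ₁ − μ₀| / σ = |46.6 − 49.1| / 6.1 = 0.4098
For power 0.9 need Φ(δ − z_{0.01}) = 0.9, so δ = z_{0.01} + z_{0.10} = 2.326 + 1.282 = 3.608.
(Ignoring the negligible lower-tail rejection probability gives the usual closed-form inversion.)
δ = d·√n ⇒ n = (δ/d)² = (3.608 / 0.4098)² = 77.50.
Rounding up, n = 78.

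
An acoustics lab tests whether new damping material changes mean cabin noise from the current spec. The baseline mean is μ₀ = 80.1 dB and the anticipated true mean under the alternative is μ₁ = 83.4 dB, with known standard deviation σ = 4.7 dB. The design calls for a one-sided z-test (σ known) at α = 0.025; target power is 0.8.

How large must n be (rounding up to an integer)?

n = 16

Standardized effect: d = |μ₁ − μ₀| / σ = |83.4 − 80.1| / 4.7 = 0.7021
Set Φ(δ − 1.960) = 0.8; then δ − 1.960 = Φ⁻¹(0.8) = 0.842, giving δ = 2.802.
δ = d·√n ⇒ n = (δ/d)² = (2.802 / 0.7021)² = 15.92.
Rounding up, n = 16.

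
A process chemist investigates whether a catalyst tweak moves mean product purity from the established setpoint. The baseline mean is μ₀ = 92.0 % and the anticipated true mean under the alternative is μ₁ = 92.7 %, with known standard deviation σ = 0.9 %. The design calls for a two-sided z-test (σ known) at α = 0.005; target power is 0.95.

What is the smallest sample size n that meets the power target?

Standardized effect: d = |μ₁ − μ₀| / σ = |92.7 − 92.0| / 0.9 = 0.7778
For power 0.95 need Φ(δ − z_{0.0025}) = 0.95, so δ = z_{0.0025} + z_{0.05} = 2.807 + 1.645 = 4.452.
(The Φ(−δ − z_{α/2}) term is vanishingly small for δ > 0 and is dropped in the standard sample-size formula.)
δ = d·√n ⇒ n = (δ/d)² = (4.452 / 0.7778)² = 32.76.
Round up to the next whole unit.

n = 33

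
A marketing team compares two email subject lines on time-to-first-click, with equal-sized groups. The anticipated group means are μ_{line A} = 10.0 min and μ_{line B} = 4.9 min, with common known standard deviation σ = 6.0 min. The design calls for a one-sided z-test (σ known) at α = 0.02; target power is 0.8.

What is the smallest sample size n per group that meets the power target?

Standardized effect: d = |μ_{line A} − μ_{line B}| / σ = |10.0 − 4.9| / 6.0 = 0.8500
For power 0.8 need Φ(δ − z_{0.02}) = 0.8, so δ = z_{0.02} + z_{0.20} = 2.054 + 0.842 = 2.895.
δ = d·√(n/2) ⇒ n = 2(δ/d)² = 2 × (2.895 / 0.8500)² = 23.21.
Rounding up, n = 24 per group.

n = 24 per group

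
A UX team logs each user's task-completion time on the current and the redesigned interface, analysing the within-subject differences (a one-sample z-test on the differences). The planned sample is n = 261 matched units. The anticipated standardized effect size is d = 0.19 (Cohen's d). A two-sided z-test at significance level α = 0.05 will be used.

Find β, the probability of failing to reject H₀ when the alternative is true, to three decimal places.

β ≈ 0.134

Noncentrality parameter: δ = d·√n = 0.19 × √261 = 3.0695
Critical value for a two-sided test at α = 0.05: z_{α/2} = 1.960.
Power = Φ(δ − 1.960) + Φ(−δ − 1.960) = Φ(1.110) + Φ(-5.030) = 0.8664 + 0.0000 = 0.8664.
Type II error: β = 1 − power = 1 − 0.8664 = 0.1336.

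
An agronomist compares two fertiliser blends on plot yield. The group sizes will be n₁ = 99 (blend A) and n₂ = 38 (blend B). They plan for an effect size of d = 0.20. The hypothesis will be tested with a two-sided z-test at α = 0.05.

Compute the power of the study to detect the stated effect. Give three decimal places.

Noncentrality parameter: δ = d / √(1/n₁ + 1/n₂) = 0.20 / √(1/99 + 1/38) = 1.0480
Critical value for a two-sided test at α = 0.05: z_{α/2} = 1.960.
Power = Φ(δ − 1.960) + Φ(−δ − 1.960) = Φ(-0.912) + Φ(-3.008) = 0.1809 + 0.0013 = 0.1822.

Power ≈ 0.182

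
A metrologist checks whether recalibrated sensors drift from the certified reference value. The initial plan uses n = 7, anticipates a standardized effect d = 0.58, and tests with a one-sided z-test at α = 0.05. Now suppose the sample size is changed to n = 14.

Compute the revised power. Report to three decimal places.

With n = 14: δ = d·√n = 0.58 × √14 = 2.1702. Critical value z_{0.05} = 1.645.
Revised power = Φ(δ − 1.645) = Φ(0.525) = 0.7003.

Power ≈ 0.700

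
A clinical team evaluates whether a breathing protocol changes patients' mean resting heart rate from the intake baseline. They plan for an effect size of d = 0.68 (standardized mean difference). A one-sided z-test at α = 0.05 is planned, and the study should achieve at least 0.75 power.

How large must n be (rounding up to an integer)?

Set Φ(δ − 1.645) = 0.75; then δ − 1.645 = Φ⁻¹(0.75) = 0.674, giving δ = 2.319.
δ = d·√n ⇒ n = (δ/d)² = (2.319 / 0.68)² = 11.63.
Round up to the next whole unit.

n = 12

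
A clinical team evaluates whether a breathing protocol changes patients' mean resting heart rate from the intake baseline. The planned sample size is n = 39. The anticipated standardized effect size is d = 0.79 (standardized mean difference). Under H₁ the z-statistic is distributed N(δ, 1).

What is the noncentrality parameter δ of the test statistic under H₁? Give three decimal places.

The noncentrality parameter scales effect size by the design's sample-size factor: δ = d·√n = 0.79 × √39 = 4.9335

δ ≈ 4.934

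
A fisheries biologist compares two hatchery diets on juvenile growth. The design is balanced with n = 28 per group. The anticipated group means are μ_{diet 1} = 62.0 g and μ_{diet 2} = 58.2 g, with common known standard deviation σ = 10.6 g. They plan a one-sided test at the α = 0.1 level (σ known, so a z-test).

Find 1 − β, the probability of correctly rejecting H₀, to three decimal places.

Standardized effect: d = |μ_{diet 1} − μ_{diet 2}| / σ = |62.0 − 58.2| / 10.6 = 0.3585
Noncentrality parameter: δ = d·√(n/2) = 0.3585 × √(28/2) = 1.3413
One-sided α = 0.1 → critical value z_{0.1} = 1.282.
Power = P(Z > 1.282 − δ) = Φ(0.060) = 0.5238.

Power ≈ 0.524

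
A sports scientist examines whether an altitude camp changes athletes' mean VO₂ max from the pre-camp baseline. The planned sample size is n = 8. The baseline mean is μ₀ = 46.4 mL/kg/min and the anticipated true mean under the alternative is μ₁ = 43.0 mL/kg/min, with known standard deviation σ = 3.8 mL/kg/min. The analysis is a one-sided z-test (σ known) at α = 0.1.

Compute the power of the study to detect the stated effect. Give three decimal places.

Standardized effect: d = |μ₁ − μ₀| / σ = |43.0 − 46.4| / 3.8 = 0.8947
Noncentrality parameter: λ = d·√n = 0.8947 × √8 = 2.5307
One-sided α = 0.1 → critical value z_{0.1} = 1.282.
Power = Φ(λ − 1.282) = Φ(1.249) = 0.8942.

Power ≈ 0.894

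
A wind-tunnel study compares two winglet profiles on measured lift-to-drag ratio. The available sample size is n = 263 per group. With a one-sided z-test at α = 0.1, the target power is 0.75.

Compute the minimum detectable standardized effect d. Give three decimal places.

Required noncentrality: δ = z_{0.1} + z_{0.25} = 1.282 + 0.674 = 1.956.
δ = d·√(n/2) ⇒ d = δ/√(n/2) = 1.956/√(263/2) = 0.1706.

d ≈ 0.171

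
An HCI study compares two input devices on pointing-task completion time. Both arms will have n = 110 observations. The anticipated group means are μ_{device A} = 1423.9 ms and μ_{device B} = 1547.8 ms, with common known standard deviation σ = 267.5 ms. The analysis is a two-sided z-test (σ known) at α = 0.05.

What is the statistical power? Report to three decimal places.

Power ≈ 0.930

Standardized effect: d = |μ_{device A} − μ_{device B}| / σ = |1423.9 − 1547.8| / 267.5 = 0.4632
Noncentrality parameter: δ = d·√(n/2) = 0.4632 × √(110/2) = 3.4350
Critical value for a two-sided test at α = 0.05: z_{α/2} = 1.960.
Power = Φ(δ − 1.960) + Φ(−δ − 1.960) = Φ(1.475) + Φ(-5.395) = 0.9299 + 0.0000 = 0.9299.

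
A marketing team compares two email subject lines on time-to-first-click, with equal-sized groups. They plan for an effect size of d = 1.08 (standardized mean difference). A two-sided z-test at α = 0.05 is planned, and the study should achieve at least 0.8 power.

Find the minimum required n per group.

Set Φ(δ − 1.960) = 0.8; then δ − 1.960 = Φ⁻¹(0.8) = 0.842, giving δ = 2.802.
(For δ > 0 the lower-tail rejection region contributes negligibly to power, so the one-term inversion is standard.)
δ = d·√(n/2) ⇒ n = 2(δ/d)² = 2 × (2.802 / 1.08)² = 13.46.
Rounding up, n = 14 per group.

n = 14 per group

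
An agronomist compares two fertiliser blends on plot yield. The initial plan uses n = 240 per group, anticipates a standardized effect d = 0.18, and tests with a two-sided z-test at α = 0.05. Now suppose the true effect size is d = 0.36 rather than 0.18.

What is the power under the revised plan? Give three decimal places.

With d = 0.36: δ = d·√(n/2) = 0.36 × √(240/2) = 3.9436. Critical value z_{0.025} = 1.960.
Revised power = Φ(δ − 1.960) + Φ(−δ − 1.960) = Φ(1.984) + Φ(-5.904) = 0.9764 + 0.0000 = 0.9764.

Power ≈ 0.976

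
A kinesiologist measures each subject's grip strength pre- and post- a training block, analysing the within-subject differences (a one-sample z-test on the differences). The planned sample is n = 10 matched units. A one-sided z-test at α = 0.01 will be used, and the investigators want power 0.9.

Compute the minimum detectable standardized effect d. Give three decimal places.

d ≈ 1.141

Need Φ(δ − 2.326) = 0.9, so δ = 2.326 + 1.282 = 3.608.
δ = d·√n ⇒ d = δ/√n = 3.608/√10 = 1.1409.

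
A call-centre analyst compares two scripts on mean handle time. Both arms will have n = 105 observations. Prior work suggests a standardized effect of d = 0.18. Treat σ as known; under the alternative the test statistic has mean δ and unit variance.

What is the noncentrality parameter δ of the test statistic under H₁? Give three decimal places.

δ ≈ 1.304

The noncentrality parameter scales effect size by the design's sample-size factor: δ = d·√(n/2) = 0.18 × √(105/2) = 1.3042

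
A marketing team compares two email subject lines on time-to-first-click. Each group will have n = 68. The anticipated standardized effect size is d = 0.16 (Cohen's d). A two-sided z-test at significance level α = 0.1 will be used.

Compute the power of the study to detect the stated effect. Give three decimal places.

Noncentrality parameter: δ = d·√(n/2) = 0.16 × √(68/2) = 0.9330
Two-sided α = 0.1 → critical value z_{0.05} = 1.645.
Power = Φ(δ − 1.645) + Φ(−δ − 1.645) = Φ(-0.712) + Φ(-2.578) = 0.2383 + 0.0050 = 0.2432.

Power ≈ 0.243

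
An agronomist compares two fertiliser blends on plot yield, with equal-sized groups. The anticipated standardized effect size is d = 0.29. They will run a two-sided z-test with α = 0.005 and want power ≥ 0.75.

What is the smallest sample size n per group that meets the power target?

For power 0.75 need Φ(δ − z_{0.0025}) = 0.75, so δ = z_{0.0025} + z_{0.25} = 2.807 + 0.674 = 3.482.
(For δ > 0 the lower-tail rejection region contributes negligibly to power, so the one-term inversion is standard.)
δ = d·√(n/2) ⇒ n = 2(δ/d)² = 2 × (3.482 / 0.29)² = 288.25.
Round up to the next whole unit.

n = 289 per group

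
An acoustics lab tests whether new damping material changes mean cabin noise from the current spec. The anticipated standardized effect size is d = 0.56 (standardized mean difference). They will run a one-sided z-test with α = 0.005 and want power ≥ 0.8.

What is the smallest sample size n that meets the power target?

Set Φ(δ − 2.576) = 0.8; then δ − 2.576 = Φ⁻¹(0.8) = 0.842, giving δ = 3.417.
δ = d·√n ⇒ n = (δ/d)² = (3.417 / 0.56)² = 37.24.
Rounding up, n = 38.

n = 38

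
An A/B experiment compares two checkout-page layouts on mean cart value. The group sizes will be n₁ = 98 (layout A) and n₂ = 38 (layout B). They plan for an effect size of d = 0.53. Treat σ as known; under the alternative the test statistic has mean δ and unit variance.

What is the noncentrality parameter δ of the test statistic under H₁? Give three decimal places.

δ ≈ 2.773

δ = d / √(1/n₁ + 1/n₂) = 0.53 / √(1/98 + 1/38) = 2.7734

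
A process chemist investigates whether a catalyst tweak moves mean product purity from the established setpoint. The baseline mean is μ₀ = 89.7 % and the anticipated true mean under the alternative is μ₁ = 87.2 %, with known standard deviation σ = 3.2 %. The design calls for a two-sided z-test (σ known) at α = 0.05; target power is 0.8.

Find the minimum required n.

n = 13

Standardized effect: d = |μ₁ − μ₀| / σ = |87.2 − 89.7| / 3.2 = 0.7812
Set Φ(δ − 1.960) = 0.8; then δ − 1.960 = Φ⁻¹(0.8) = 0.842, giving δ = 2.802.
(Ignoring the negligible lower-tail rejection probability gives the usual closed-form inversion.)
δ = d·√n ⇒ n = (δ/d)² = (2.802 / 0.7812)² = 12.86.
Rounding up, n = 13.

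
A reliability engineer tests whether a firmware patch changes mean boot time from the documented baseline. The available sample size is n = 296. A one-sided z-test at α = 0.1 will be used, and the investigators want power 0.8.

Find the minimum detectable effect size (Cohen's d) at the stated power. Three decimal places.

Need Φ(δ − 1.282) = 0.8, so δ = 1.282 + 0.842 = 2.123.
δ = d·√n ⇒ d = δ/√n = 2.123/√296 = 0.1234.

d ≈ 0.123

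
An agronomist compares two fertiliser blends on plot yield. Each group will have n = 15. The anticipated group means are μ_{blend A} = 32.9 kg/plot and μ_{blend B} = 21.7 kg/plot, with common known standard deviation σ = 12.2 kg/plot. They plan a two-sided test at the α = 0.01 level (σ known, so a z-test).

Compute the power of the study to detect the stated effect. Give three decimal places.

Standardized effect: d = |μ_{blend A} − μ_{blend B}| / σ = |32.9 − 21.7| / 12.2 = 0.9180
Noncentrality parameter: δ = d·√(n/2) = 0.9180 × √(15/2) = 2.5141
Two-sided α = 0.01 → critical value z_{0.005} = 2.576.
Power = Φ(δ − 2.576) + Φ(−δ − 2.576) = Φ(-0.062) + Φ(-5.090) = 0.4754 + 0.0000 = 0.4754.

Power ≈ 0.475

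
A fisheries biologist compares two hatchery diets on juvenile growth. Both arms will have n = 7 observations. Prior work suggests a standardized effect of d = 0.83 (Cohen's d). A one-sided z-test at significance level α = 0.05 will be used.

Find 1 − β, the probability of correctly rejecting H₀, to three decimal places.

Power ≈ 0.463

Noncentrality parameter: δ = d·√(n/2) = 0.83 × √(7/2) = 1.5528
One-sided α = 0.05 → critical value z_{0.05} = 1.645.
Power = P(Z > 1.645 − δ) = Φ(-0.092) = 0.4633.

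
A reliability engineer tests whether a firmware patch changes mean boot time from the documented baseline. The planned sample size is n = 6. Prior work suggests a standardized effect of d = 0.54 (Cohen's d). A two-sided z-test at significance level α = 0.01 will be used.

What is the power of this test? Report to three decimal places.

Noncentrality parameter: δ = d·√n = 0.54 × √6 = 1.3227
Critical value for a two-sided test at α = 0.01: z_{α/2} = 2.576.
Power = Φ(δ − 2.576) + Φ(−δ − 2.576) = Φ(-1.253) + Φ(-3.899) = 0.1051 + 0.0000 = 0.1051.

Power ≈ 0.105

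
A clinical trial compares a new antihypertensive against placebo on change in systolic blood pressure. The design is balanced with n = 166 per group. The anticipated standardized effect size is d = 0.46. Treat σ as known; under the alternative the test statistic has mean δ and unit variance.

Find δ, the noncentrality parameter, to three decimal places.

δ = d·√(n/2) = 0.46 × √(166/2) = 4.1908

δ ≈ 4.191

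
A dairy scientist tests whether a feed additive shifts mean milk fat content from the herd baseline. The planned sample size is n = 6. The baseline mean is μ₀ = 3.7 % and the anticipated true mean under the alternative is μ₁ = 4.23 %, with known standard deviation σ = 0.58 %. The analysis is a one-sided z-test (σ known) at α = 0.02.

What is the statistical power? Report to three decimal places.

Standardized effect: d = |μ₁ − μ₀| / σ = |4.23 − 3.7| / 0.58 = 0.9138
Noncentrality parameter: λ = d·√n = 0.9138 × √6 = 2.2383
Critical value for a one-sided test at α = 0.02: z_α = 2.054.
Power = P(Z > 2.054 − λ) = Φ(0.185) = 0.5732.

Power ≈ 0.573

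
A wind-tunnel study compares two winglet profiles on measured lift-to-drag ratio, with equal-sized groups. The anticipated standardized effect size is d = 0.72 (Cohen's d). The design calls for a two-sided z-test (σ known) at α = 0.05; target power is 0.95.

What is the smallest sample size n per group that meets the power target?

n = 51 per group

Set Φ(δ − 1.960) = 0.95; then δ − 1.960 = Φ⁻¹(0.95) = 1.645, giving δ = 3.605.
(Ignoring the negligible lower-tail rejection probability gives the usual closed-form inversion.)
δ = d·√(n/2) ⇒ n = 2(δ/d)² = 2 × (3.605 / 0.72)² = 50.13.
Round up to the next whole unit.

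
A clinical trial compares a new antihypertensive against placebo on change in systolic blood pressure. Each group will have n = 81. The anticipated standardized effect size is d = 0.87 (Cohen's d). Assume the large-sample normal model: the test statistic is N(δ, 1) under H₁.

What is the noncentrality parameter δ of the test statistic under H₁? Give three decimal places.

δ = d·√(n/2) = 0.87 × √(81/2) = 5.5366

δ ≈ 5.537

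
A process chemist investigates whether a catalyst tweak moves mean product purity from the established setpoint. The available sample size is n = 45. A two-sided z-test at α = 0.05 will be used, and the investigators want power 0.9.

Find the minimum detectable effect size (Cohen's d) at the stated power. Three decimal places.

d ≈ 0.483

Need Φ(δ − 1.960) = 0.9, so δ = 1.960 + 1.282 = 3.242.
(The second rejection-region term Φ(−δ − z_{α/2}) is negligible and dropped.)
δ = d·√n ⇒ d = δ/√n = 3.242/√45 = 0.4832.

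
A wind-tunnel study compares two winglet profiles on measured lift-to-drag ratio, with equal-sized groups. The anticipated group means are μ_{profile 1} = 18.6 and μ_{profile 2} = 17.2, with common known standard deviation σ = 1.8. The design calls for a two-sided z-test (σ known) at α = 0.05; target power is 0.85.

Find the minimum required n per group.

Standardized effect: d = |μ_{profile 1} − μ_{profile 2}| / σ = |18.6 − 17.2| / 1.8 = 0.7778
Set Φ(δ − 1.960) = 0.85; then δ − 1.960 = Φ⁻¹(0.85) = 1.036, giving δ = 2.996.
(Ignoring the negligible lower-tail rejection probability gives the usual closed-form inversion.)
δ = d·√(n/2) ⇒ n = 2(δ/d)² = 2 × (2.996 / 0.7778)² = 29.68.
Rounding up, n = 30 per group.

n = 30 per group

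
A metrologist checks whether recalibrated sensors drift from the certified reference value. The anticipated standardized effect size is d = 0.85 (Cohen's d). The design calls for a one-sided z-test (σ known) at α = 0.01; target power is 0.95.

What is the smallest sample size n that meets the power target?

n = 22

For power 0.95 need Φ(δ − z_{0.01}) = 0.95, so δ = z_{0.01} + z_{0.05} = 2.326 + 1.645 = 3.971.
δ = d·√n ⇒ n = (δ/d)² = (3.971 / 0.85)² = 21.83.
Rounding up, n = 22.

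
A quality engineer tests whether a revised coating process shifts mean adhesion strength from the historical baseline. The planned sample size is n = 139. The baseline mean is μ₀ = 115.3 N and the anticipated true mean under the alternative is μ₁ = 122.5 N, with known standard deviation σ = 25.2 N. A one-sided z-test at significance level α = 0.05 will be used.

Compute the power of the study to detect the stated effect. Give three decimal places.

Power ≈ 0.958

Standardized effect: d = |μ₁ − μ₀| / σ = |122.5 − 115.3| / 25.2 = 0.2857
Noncentrality parameter: δ = d·√n = 0.2857 × √139 = 3.3685
Critical value for a one-sided test at α = 0.05: z_α = 1.645.
Power = Φ(δ − 1.645) = Φ(1.724) = 0.9576.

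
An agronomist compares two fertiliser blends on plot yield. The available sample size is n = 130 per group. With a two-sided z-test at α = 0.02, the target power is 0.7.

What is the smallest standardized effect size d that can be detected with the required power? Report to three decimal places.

Need Φ(δ − 2.326) = 0.7, so δ = 2.326 + 0.524 = 2.851.
(The second rejection-region term Φ(−δ − z_{α/2}) is negligible and dropped.)
δ = d·√(n/2) ⇒ d = δ/√(n/2) = 2.851/√(130/2) = 0.3536.

d ≈ 0.354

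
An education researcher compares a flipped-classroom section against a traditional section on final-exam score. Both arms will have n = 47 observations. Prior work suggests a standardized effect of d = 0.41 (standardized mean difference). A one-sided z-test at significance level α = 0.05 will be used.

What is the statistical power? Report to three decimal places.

Noncentrality parameter: δ = d·√(n/2) = 0.41 × √(47/2) = 1.9875
Critical value for a one-sided test at α = 0.05: z_α = 1.645.
Power = Φ(δ − 1.645) = Φ(0.343) = 0.6341.

Power ≈ 0.634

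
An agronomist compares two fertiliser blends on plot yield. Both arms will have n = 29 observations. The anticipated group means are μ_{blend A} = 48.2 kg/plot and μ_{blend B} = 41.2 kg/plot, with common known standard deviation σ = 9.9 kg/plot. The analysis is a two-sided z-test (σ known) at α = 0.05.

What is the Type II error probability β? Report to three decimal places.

Standardized effect: d = |μ_{blend A} − μ_{blend B}| / σ = |48.2 − 41.2| / 9.9 = 0.7071
Noncentrality parameter: δ = d·√(n/2) = 0.7071 × √(29/2) = 2.6924
Two-sided α = 0.05 → critical value z_{0.025} = 1.960.
Power = Φ(δ − 1.960) + Φ(−δ − 1.960) = Φ(0.732) + Φ(-4.652) = 0.7681 + 0.0000 = 0.7681.
Type II error: β = 1 − power = 1 − 0.7681 = 0.2319.

β ≈ 0.232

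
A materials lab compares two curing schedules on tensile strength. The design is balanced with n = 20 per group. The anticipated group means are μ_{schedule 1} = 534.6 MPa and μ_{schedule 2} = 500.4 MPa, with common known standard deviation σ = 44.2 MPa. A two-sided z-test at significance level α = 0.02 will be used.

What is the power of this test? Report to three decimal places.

Power ≈ 0.548

Standardized effect: d = |μ_{schedule 1} − μ_{schedule 2}| / σ = |534.6 − 500.4| / 44.2 = 0.7738
Noncentrality parameter: δ = d·√(n/2) = 0.7738 × √(20/2) = 2.4468
Critical value for a two-sided test at α = 0.02: z_{α/2} = 2.326.
Power = Φ(δ − 2.326) + Φ(−δ − 2.326) = Φ(0.120) + Φ(-4.773) = 0.5479 + 0.0000 = 0.5480.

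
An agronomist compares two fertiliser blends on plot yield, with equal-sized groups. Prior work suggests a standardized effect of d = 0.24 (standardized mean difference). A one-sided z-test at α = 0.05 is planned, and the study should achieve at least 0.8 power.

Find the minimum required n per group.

n = 215 per group

For power 0.8 need Φ(δ − z_{0.05}) = 0.8, so δ = z_{0.05} + z_{0.20} = 1.645 + 0.842 = 2.486.
δ = d·√(n/2) ⇒ n = 2(δ/d)² = 2 × (2.486 / 0.24)² = 214.67.
Round up to the next whole unit.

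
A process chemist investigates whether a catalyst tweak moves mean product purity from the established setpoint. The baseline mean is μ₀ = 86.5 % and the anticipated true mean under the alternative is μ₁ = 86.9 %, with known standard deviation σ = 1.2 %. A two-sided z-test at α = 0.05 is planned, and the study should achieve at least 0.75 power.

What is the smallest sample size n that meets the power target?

n = 63

Standardized effect: d = |μ₁ − μ₀| / σ = |86.9 − 86.5| / 1.2 = 0.3333
Set Φ(δ − 1.960) = 0.75; then δ − 1.960 = Φ⁻¹(0.75) = 0.674, giving δ = 2.634.
(The Φ(−δ − z_{α/2}) term is vanishingly small for δ > 0 and is dropped in the standard sample-size formula.)
δ = d·√n ⇒ n = (δ/d)² = (2.634 / 0.3333)² = 62.46.
Round up to the next whole unit.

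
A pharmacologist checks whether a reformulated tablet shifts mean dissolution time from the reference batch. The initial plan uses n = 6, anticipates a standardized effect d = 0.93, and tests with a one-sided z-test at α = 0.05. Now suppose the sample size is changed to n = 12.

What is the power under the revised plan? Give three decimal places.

Power ≈ 0.943

With n = 12: δ = d·√n = 0.93 × √12 = 3.2216. Critical value z_{0.05} = 1.645.
Revised power = Φ(δ − 1.645) = Φ(1.577) = 0.9426.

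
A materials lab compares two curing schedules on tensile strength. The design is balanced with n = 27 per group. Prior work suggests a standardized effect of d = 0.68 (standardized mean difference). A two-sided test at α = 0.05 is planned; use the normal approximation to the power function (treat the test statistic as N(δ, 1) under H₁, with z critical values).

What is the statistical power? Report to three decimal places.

Noncentrality parameter: λ = d·√(n/2) = 0.68 × √(27/2) = 2.4985
Two-sided α = 0.05 → critical value z_{0.025} = 1.960.
Power = Φ(λ − 1.960) + Φ(−λ − 1.960) = Φ(0.539) + Φ(-4.458) = 0.7049 + 0.0000 = 0.7049.

Power ≈ 0.705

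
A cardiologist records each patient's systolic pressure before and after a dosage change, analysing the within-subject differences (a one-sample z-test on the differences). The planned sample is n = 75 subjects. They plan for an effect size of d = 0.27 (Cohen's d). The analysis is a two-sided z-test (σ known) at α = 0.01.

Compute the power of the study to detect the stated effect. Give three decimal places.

Power ≈ 0.406

Noncentrality parameter: δ = d·√n = 0.27 × √75 = 2.3383
Critical value for a two-sided test at α = 0.01: z_{α/2} = 2.576.
Power = Φ(δ − 2.576) + Φ(−δ − 2.576) = Φ(-0.238) + Φ(-4.914) = 0.4061 + 0.0000 = 0.4061.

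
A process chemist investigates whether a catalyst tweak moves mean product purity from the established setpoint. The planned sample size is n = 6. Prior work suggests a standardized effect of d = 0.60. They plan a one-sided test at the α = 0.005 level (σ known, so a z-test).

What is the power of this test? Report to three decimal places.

Noncentrality parameter: δ = d·√n = 0.60 × √6 = 1.4697
Critical value for a one-sided test at α = 0.005: z_α = 2.576.
Power = P(Z > 2.576 − δ) = Φ(-1.106) = 0.1343.

Power ≈ 0.134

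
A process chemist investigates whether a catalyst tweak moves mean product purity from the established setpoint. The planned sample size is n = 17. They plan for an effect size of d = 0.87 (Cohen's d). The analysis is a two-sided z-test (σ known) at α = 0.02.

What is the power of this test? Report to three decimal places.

Power ≈ 0.896

Noncentrality parameter: δ = d·√n = 0.87 × √17 = 3.5871
Critical value for a two-sided test at α = 0.02: z_{α/2} = 2.326.
Power = Φ(δ − 2.326) + Φ(−δ − 2.326) = Φ(1.261) + Φ(-5.913) = 0.8963 + 0.0000 = 0.8963.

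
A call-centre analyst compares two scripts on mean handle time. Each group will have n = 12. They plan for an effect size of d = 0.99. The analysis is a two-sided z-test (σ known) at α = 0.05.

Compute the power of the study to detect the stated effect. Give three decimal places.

Noncentrality parameter: δ = d·√(n/2) = 0.99 × √(12/2) = 2.4250
Critical value for a two-sided test at α = 0.05: z_{α/2} = 1.960.
Power = Φ(δ − 1.960) + Φ(−δ − 1.960) = Φ(0.465) + Φ(-4.385) = 0.6790 + 0.0000 = 0.6791.

Power ≈ 0.679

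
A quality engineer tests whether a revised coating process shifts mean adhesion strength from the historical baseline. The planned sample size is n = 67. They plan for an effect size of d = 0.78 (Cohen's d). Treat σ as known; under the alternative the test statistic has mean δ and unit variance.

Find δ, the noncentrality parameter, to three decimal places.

δ ≈ 6.385

The noncentrality parameter scales effect size by the design's sample-size factor: δ = d·√n = 0.78 × √67 = 6.3846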